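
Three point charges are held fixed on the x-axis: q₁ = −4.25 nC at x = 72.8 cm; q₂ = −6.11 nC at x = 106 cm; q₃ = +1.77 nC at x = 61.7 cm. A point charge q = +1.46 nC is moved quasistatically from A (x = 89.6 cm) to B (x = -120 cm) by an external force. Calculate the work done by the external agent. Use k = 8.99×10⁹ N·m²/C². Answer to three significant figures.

6.86×10⁻⁷ J

For quasistatic motion the external work equals the change in potential energy: W_ext = qΔV = q(V_B − V_A).
At A: distances to the source charges are 0.168 m, 0.164 m, 0.279 m; V_A = Σ kqᵢ/rᵢ = -505 V.
At B: distances to the source charges are 1.93 m, 2.26 m, 1.82 m; V_B = Σ kqᵢ/rᵢ = -35.4 V.
ΔV = V_B − V_A = 470 V.
W_ext = qΔV = (1.46×10⁻⁹ C)(470 V) = 6.86×10⁻⁷ J.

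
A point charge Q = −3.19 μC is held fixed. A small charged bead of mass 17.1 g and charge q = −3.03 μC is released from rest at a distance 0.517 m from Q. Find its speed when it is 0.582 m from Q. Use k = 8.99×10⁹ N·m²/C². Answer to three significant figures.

1.48 m/s

Only the electrostatic force acts, so mechanical energy is conserved: ½mv² = U₁ − U₂ = kQq(1/r₁ − 1/r₂).
U₁ − U₂ = (8.99×10⁹ N·m²/C²)(-3.19×10⁻⁶ C)(-3.03×10⁻⁶ C)(1/0.517 − 1/0.582) = 0.0188 J.
v = √(2·0.0188/0.0171) = 1.48 m/s.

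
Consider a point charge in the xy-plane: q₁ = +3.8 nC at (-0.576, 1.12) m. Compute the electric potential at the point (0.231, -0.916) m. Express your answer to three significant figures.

The total potential is the scalar sum of each charge's contribution, V = Σ kqᵢ/rᵢ.
Distances from the field point to each charge: r₁ = 2.19 m.
V = k[(3.80×10⁻⁹)/(2.19)] = 15.6 V.

15.6 V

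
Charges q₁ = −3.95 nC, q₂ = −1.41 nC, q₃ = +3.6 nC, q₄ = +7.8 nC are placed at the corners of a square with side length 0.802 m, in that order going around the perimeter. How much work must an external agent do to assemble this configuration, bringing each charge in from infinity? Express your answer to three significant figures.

-2.25×10⁻⁷ J

The work to assemble the configuration equals its total potential energy, U = Σ kqᵢqⱼ/rᵢⱼ over all pairs.
The four side pairs have separation 0.802 m and the two diagonal pairs 1.13 m.
Summing all 6 pair terms gives U = -2.25×10⁻⁷ J.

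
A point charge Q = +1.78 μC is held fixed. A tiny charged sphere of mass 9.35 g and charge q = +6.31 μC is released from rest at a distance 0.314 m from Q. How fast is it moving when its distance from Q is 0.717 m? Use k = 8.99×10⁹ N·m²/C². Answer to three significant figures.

6.22 m/s

Only the electrostatic force acts, so mechanical energy is conserved: ½mv² = U₁ − U₂ = kQq(1/r₁ − 1/r₂).
U₁ − U₂ = (8.99×10⁹ N·m²/C²)(1.78×10⁻⁶ C)(6.31×10⁻⁶ C)(1/0.314 − 1/0.717) = 0.181 J.
v = √(2·0.181/9.35×10⁻³) = 6.22 m/s.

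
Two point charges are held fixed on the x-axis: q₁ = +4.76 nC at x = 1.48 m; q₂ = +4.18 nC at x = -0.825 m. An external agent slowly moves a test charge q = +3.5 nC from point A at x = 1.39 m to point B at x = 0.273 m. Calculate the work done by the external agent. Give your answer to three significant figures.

For quasistatic motion the external work equals the change in potential energy: W_ext = qΔV = q(V_B − V_A).
At A: distances to the source charges are 0.0900 m, 2.21 m; V_A = Σ kqᵢ/rᵢ = 492 V.
At B: distances to the source charges are 1.21 m, 1.10 m; V_B = Σ kqᵢ/rᵢ = 69.7 V.
ΔV = V_B − V_A = -423 V.
W_ext = qΔV = (3.50×10⁻⁹ C)(-423 V) = -1.48×10⁻⁶ J.

-1.48×10⁻⁶ J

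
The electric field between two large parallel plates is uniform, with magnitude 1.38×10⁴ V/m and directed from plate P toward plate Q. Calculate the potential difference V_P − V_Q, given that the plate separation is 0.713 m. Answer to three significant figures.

In a uniform field, potential decreases in the direction of E: ΔV = −E·d for a displacement d parallel to E.
Going from Q to P is a displacement of 0.713 m opposite to the field, so V_P − V_Q = +Ed = 9840 V.

9840 V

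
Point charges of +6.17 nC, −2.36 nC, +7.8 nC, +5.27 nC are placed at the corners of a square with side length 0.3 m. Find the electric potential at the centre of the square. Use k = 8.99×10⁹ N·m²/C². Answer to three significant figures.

715 V

The total potential is the scalar sum of each charge's contribution, V = Σ kqᵢ/rᵢ.
The distance from each corner to the centre is a√2/2 = 0.212 m.
V = k[(6.17×10⁻⁹)/(0.212) + (-2.36×10⁻⁹)/(0.212) + (7.80×10⁻⁹)/(0.212) + (5.27×10⁻⁹)/(0.212)] = 715 V.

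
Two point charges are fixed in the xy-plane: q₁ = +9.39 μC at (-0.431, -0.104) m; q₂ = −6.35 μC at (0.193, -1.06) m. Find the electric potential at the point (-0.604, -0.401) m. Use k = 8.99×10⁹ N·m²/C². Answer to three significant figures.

1.90×10⁵ V

Electric potential is a scalar, so the contributions from each charge add algebraically: V = Σ kqᵢ/rᵢ.
Distances from the field point to each charge: r₁ = 0.344 m, r₂ = 1.03 m.
V = k[(9.39×10⁻⁶)/(0.344) + (-6.35×10⁻⁶)/(1.03)] = 1.90×10⁵ V.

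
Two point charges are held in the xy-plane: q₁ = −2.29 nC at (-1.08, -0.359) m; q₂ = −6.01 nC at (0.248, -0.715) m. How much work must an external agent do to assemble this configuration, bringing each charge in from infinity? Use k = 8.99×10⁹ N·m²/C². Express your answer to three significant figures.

9.00×10⁻⁸ J

The assembly work is the sum of pairwise potential energies, U = Σ_{i<j} kqᵢqⱼ/rᵢⱼ.
Pair separations: r₁₂ = 1.37 m.
U = (9.00×10⁻⁸) = 9.00×10⁻⁸ J.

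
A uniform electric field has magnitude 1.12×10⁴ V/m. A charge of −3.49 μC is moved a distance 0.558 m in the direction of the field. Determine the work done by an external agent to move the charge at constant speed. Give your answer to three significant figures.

0.0218 J

The potential change for a displacement 0.558 m in the direction of the field is ΔV = −Ed = -6250 V.
W_ext = qΔV = 0.0218 J.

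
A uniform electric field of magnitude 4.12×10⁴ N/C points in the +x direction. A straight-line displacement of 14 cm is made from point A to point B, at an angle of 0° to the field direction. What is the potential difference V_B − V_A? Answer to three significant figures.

-5770 V

Only the component of displacement along E changes the potential: ΔV = −E·d·cosθ.
ΔV = −(4.12×10⁴ V/m)(0.140 m)cos0° = -5770 V.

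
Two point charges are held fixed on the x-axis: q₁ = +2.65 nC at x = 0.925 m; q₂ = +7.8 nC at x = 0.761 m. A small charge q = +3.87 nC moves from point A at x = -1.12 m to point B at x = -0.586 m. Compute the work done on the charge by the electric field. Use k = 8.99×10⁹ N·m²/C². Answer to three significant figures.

-7.31×10⁻⁸ J

The work done by the electric force is W_field = −ΔU = −q(V_B − V_A) = q(V_A − V_B).
At A: distances to the source charges are 2.04 m, 1.88 m; V_A = Σ kqᵢ/rᵢ = 48.9 V.
At B: distances to the source charges are 1.51 m, 1.35 m; V_B = Σ kqᵢ/rᵢ = 67.8 V.
ΔV = V_B − V_A = 18.9 V.
W_field = −qΔV = −(3.87×10⁻⁹ C)(18.9 V) = -7.31×10⁻⁸ J.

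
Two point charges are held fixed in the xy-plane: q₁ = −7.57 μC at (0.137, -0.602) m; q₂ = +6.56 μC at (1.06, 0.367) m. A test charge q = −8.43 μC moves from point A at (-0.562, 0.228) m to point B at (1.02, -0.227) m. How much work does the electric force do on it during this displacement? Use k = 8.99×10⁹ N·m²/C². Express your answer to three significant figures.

The work done by the electric force is W_field = −ΔU = −q(V_B − V_A) = q(V_A − V_B).
At A: distances to the source charges are 1.09 m, 1.63 m; V_A = Σ kqᵢ/rᵢ = -2.65×10⁴ V.
At B: distances to the source charges are 0.959 m, 0.595 m; V_B = Σ kqᵢ/rᵢ = 2.81×10⁴ V.
ΔV = V_B − V_A = 5.46×10⁴ V.
W_field = −qΔV = −(-8.43×10⁻⁶ C)(5.46×10⁴ V) = 0.460 J.

0.460 J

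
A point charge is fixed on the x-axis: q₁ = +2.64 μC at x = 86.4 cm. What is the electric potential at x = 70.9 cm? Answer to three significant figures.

Electric potential is a scalar, so the contributions from each charge add algebraically: V = Σ kqᵢ/rᵢ.
V = k[(2.64×10⁻⁶)/(0.155)] = 1.53×10⁵ V.

1.53×10⁵ V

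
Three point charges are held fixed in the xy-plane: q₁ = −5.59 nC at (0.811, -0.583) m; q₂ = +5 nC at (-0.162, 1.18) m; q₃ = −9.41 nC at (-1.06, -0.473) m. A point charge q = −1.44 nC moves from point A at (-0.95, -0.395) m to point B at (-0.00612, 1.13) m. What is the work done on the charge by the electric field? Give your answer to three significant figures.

1.20×10⁻⁶ J

The work done by the electric force is W_field = −ΔU = −q(V_B − V_A) = q(V_A − V_B).
At A: distances to the source charges are 1.77 m, 1.76 m, 0.135 m; V_A = Σ kqᵢ/rᵢ = -630 V.
At B: distances to the source charges are 1.90 m, 0.164 m, 1.92 m; V_B = Σ kqᵢ/rᵢ = 204 V.
ΔV = V_B − V_A = 834 V.
W_field = −qΔV = −(-1.44×10⁻⁹ C)(834 V) = 1.20×10⁻⁶ J.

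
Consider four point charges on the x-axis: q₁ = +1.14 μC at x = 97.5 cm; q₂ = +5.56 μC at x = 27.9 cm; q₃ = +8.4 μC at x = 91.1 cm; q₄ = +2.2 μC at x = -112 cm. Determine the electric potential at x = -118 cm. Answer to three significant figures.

Electric potential is a scalar, so the contributions from each charge add algebraically: V = Σ kqᵢ/rᵢ.
Distances from the field point to each charge: r₁ = 2.15 m, r₂ = 1.46 m, r₃ = 2.09 m, r₄ = 0.0600 m.
V = k[(1.14×10⁻⁶)/(2.15) + (5.56×10⁻⁶)/(1.46) + (8.40×10⁻⁶)/(2.09) + (2.20×10⁻⁶)/(0.0600)] = 4.05×10⁵ V.

4.05×10⁵ V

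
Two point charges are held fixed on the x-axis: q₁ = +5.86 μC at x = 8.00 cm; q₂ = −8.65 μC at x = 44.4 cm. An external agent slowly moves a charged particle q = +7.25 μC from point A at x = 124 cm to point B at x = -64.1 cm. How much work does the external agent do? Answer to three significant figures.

For quasistatic motion the external work equals the change in potential energy: W_ext = qΔV = q(V_B − V_A).
At A: distances to the source charges are 1.16 m, 0.796 m; V_A = Σ kqᵢ/rᵢ = -5.23×10⁴ V.
At B: distances to the source charges are 0.721 m, 1.08 m; V_B = Σ kqᵢ/rᵢ = 1400 V.
ΔV = V_B − V_A = 5.37×10⁴ V.
W_ext = qΔV = (7.25×10⁻⁶ C)(5.37×10⁴ V) = 0.389 J.

0.389 J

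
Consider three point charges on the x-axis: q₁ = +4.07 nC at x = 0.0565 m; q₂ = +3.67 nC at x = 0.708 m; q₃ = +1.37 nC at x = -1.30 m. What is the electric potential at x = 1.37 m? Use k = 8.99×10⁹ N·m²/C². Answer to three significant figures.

The total potential is the scalar sum of each charge's contribution, V = Σ kqᵢ/rᵢ.
Distances from the field point to each charge: r₁ = 1.31 m, r₂ = 0.662 m, r₃ = 2.67 m.
V = k[(4.07×10⁻⁹)/(1.31) + (3.67×10⁻⁹)/(0.662) + (1.37×10⁻⁹)/(2.67)] = 82.3 V.

82.3 V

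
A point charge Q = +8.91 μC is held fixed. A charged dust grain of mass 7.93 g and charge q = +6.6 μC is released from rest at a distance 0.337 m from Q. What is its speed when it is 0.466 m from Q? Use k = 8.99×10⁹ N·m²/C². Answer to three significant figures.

Only the electrostatic force acts, so mechanical energy is conserved: ½mv² = U₁ − U₂ = kQq(1/r₁ − 1/r₂).
U₁ − U₂ = (8.99×10⁹ N·m²/C²)(8.91×10⁻⁶ C)(6.60×10⁻⁶ C)(1/0.337 − 1/0.466) = 0.434 J.
v = √(2·0.434/7.93×10⁻³) = 10.5 m/s.

10.5 m/s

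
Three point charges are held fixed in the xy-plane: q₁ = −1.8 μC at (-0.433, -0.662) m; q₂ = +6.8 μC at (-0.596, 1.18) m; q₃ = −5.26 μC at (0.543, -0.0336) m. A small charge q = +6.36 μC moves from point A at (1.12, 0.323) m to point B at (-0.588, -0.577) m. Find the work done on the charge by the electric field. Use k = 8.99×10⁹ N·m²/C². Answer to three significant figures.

0.304 J

The work done by the electric force is W_field = −ΔU = −q(V_B − V_A) = q(V_A − V_B).
At A: distances to the source charges are 1.84 m, 1.92 m, 0.678 m; V_A = Σ kqᵢ/rᵢ = -4.66×10⁴ V.
At B: distances to the source charges are 0.177 m, 1.76 m, 1.25 m; V_B = Σ kqᵢ/rᵢ = -9.44×10⁴ V.
ΔV = V_B − V_A = -4.78×10⁴ V.
W_field = −qΔV = −(6.36×10⁻⁶ C)(-4.78×10⁴ V) = 0.304 J.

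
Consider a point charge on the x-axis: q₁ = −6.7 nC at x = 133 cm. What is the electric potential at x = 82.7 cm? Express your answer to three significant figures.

The total potential is the scalar sum of each charge's contribution, V = Σ kqᵢ/rᵢ.
V = k[(-6.70×10⁻⁹)/(0.503)] = -120 V.

-120 V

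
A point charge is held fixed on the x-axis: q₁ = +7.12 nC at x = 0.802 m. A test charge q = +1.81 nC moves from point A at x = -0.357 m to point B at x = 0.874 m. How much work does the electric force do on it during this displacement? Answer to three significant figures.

The work done by the electric force is W_field = −ΔU = −q(V_B − V_A) = q(V_A − V_B).
At A: distance to the source charge is 1.16 m; V_A = kq₁/r = 55.2 V.
At B: distance to the source charge is 0.0720 m; V_B = kq₁/r = 889 V.
ΔV = V_B − V_A = 834 V.
W_field = −qΔV = −(1.81×10⁻⁹ C)(834 V) = -1.51×10⁻⁶ J.

-1.51×10⁻⁶ J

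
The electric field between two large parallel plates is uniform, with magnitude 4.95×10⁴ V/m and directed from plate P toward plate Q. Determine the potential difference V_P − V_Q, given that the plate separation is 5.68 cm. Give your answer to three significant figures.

2810 V

In a uniform field, potential decreases in the direction of E: ΔV = −E·d for a displacement d parallel to E.
Going from Q to P is a displacement of 5.68 cm opposite to the field, so V_P − V_Q = +Ed = 2810 V.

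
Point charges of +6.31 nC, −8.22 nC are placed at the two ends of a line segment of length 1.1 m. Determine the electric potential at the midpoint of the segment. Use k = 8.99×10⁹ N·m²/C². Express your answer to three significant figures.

The total potential is the scalar sum of each charge's contribution, V = Σ kqᵢ/rᵢ.
Each charge is 0.550 m from the midpoint.
V = k[(6.31×10⁻⁹)/(0.550) + (-8.22×10⁻⁹)/(0.550)] = -31.2 V.

-31.2 V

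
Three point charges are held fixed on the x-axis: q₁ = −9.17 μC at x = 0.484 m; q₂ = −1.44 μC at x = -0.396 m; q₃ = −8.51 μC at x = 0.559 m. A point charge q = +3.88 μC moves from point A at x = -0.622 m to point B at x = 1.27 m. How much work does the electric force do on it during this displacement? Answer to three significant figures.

The work done by the electric force is W_field = −ΔU = −q(V_B − V_A) = q(V_A − V_B).
At A: distances to the source charges are 1.11 m, 0.226 m, 1.18 m; V_A = Σ kqᵢ/rᵢ = -1.97×10⁵ V.
At B: distances to the source charges are 0.786 m, 1.67 m, 0.711 m; V_B = Σ kqᵢ/rᵢ = -2.20×10⁵ V.
ΔV = V_B − V_A = -2.37×10⁴ V.
W_field = −qΔV = −(3.88×10⁻⁶ C)(-2.37×10⁴ V) = 0.0918 J.

0.0918 J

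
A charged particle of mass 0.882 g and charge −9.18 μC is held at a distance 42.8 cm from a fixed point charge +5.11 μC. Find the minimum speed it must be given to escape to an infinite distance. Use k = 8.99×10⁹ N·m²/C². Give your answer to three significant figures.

To just escape, total mechanical energy must reach zero at infinity: ½mv²_min + U = 0, so ½mv²_min = −U = |kQq|/r.
|U| = |kQq|/r = (8.99×10⁹ N·m²/C²)(5.11×10⁻⁶)(9.18×10⁻⁶)/(0.428) = 0.985 J.
v_min = √(2|U|/m) = √(2·0.985/8.82×10⁻⁴) = 47.3 m/s.

47.3 m/s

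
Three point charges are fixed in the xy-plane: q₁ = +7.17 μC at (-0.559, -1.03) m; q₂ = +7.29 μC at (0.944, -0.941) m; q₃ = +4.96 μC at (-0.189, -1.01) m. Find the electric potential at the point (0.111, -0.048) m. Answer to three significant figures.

Electric potential is a scalar, so the contributions from each charge add algebraically: V = Σ kqᵢ/rᵢ.
Distances from the field point to each charge: r₁ = 1.19 m, r₂ = 1.22 m, r₃ = 1.01 m.
V = k[(7.17×10⁻⁶)/(1.19) + (7.29×10⁻⁶)/(1.22) + (4.96×10⁻⁶)/(1.01)] = 1.52×10⁵ V.

1.52×10⁵ V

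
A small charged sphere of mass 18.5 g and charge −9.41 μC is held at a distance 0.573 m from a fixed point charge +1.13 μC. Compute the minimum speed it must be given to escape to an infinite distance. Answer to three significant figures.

To just escape, total mechanical energy must reach zero at infinity: ½mv²_min + U = 0, so ½mv²_min = −U = |kQq|/r.
|U| = |kQq|/r = (8.99×10⁹ N·m²/C²)(1.13×10⁻⁶)(9.41×10⁻⁶)/(0.573) = 0.167 J.
v_min = √(2|U|/m) = √(2·0.167/0.0185) = 4.25 m/s.

4.25 m/s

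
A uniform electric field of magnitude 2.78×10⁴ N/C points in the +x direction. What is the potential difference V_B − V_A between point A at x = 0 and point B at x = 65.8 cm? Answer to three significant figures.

In a uniform field, potential decreases in the direction of E: V_B − V_A = −E·Δx.
V_B − V_A = −(2.78×10⁴ V/m)(0.658 m) = -1.83×10⁴ V.

-1.83×10⁴ V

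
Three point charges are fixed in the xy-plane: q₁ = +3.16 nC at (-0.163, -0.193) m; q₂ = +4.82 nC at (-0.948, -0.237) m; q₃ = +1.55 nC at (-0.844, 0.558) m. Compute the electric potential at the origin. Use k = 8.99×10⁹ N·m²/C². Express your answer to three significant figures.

171 V

The total potential is the scalar sum of each charge's contribution, V = Σ kqᵢ/rᵢ.
Distances from the field point to each charge: r₁ = 0.253 m, r₂ = 0.977 m, r₃ = 1.01 m.
V = k[(3.16×10⁻⁹)/(0.253) + (4.82×10⁻⁹)/(0.977) + (1.55×10⁻⁹)/(1.01)] = 171 V.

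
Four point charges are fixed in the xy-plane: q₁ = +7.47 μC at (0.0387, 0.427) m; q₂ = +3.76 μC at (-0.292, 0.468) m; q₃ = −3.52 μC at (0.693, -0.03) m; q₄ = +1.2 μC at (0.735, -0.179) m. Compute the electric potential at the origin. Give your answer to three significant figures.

Electric potential is a scalar, so the contributions from each charge add algebraically: V = Σ kqᵢ/rᵢ.
Distances from the field point to each charge: r₁ = 0.429 m, r₂ = 0.552 m, r₃ = 0.694 m, r₄ = 0.756 m.
V = k[(7.47×10⁻⁶)/(0.429) + (3.76×10⁻⁶)/(0.552) + (-3.52×10⁻⁶)/(0.694) + (1.20×10⁻⁶)/(0.756)] = 1.87×10⁵ V.

1.87×10⁵ V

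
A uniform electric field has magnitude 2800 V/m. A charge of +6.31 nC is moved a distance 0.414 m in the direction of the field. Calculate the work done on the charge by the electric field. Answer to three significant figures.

The potential change for a displacement 0.414 m in the direction of the field is ΔV = −Ed = -1160 V.
W_field = −qΔV = 7.31×10⁻⁶ J.

7.31×10⁻⁶ J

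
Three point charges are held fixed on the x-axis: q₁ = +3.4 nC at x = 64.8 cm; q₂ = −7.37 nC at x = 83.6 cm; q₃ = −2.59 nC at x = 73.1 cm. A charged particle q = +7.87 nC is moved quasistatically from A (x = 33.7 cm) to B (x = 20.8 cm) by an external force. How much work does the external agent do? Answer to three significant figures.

1.03×10⁻⁷ J

For quasistatic motion the external work equals the change in potential energy: W_ext = qΔV = q(V_B − V_A).
At A: distances to the source charges are 0.311 m, 0.499 m, 0.394 m; V_A = Σ kqᵢ/rᵢ = -93.6 V.
At B: distances to the source charges are 0.440 m, 0.628 m, 0.523 m; V_B = Σ kqᵢ/rᵢ = -80.6 V.
ΔV = V_B − V_A = 13.0 V.
W_ext = qΔV = (7.87×10⁻⁹ C)(13.0 V) = 1.03×10⁻⁷ J.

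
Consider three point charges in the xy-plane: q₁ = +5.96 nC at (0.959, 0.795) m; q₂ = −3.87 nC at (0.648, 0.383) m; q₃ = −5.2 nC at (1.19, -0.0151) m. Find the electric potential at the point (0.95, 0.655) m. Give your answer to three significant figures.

Electric potential is a scalar, so the contributions from each charge add algebraically: V = Σ kqᵢ/rᵢ.
Distances from the field point to each charge: r₁ = 0.140 m, r₂ = 0.406 m, r₃ = 0.712 m.
V = k[(5.96×10⁻⁹)/(0.140) + (-3.87×10⁻⁹)/(0.406) + (-5.20×10⁻⁹)/(0.712)] = 231 V.

231 V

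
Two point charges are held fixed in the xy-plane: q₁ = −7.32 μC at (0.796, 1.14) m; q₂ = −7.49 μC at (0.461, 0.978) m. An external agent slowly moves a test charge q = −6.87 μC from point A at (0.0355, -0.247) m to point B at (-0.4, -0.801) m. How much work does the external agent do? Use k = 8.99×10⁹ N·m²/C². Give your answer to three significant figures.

For quasistatic motion the external work equals the change in potential energy: W_ext = qΔV = q(V_B − V_A).
At A: distances to the source charges are 1.58 m, 1.30 m; V_A = Σ kqᵢ/rᵢ = -9.35×10⁴ V.
At B: distances to the source charges are 2.28 m, 1.98 m; V_B = Σ kqᵢ/rᵢ = -6.29×10⁴ V.
ΔV = V_B − V_A = 3.06×10⁴ V.
W_ext = qΔV = (-6.87×10⁻⁶ C)(3.06×10⁴ V) = -0.210 J.

-0.210 J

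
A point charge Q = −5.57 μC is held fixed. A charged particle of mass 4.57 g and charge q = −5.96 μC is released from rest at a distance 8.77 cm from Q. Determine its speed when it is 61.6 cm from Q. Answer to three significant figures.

Only the electrostatic force acts, so mechanical energy is conserved: ½mv² = U₁ − U₂ = kQq(1/r₁ − 1/r₂).
U₁ − U₂ = (8.99×10⁹ N·m²/C²)(-5.57×10⁻⁶ C)(-5.96×10⁻⁶ C)(1/0.0877 − 1/0.616) = 2.92 J.
v = √(2·2.92/4.57×10⁻³) = 35.7 m/s.

35.7 m/s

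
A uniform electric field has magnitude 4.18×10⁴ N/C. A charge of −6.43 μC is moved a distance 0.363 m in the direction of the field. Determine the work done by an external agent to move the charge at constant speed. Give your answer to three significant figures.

0.0976 J

The potential change for a displacement 0.363 m in the direction of the field is ΔV = −Ed = -1.52×10⁴ V.
W_ext = qΔV = 0.0976 J.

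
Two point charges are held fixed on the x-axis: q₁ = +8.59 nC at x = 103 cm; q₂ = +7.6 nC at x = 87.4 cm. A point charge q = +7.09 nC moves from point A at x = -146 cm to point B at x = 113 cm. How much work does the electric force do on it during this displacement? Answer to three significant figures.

-6.94×10⁻⁶ J

The work done by the electric force is W_field = −ΔU = −q(V_B − V_A) = q(V_A − V_B).
At A: distances to the source charges are 2.49 m, 2.33 m; V_A = Σ kqᵢ/rᵢ = 60.3 V.
At B: distances to the source charges are 0.100 m, 0.256 m; V_B = Σ kqᵢ/rᵢ = 1040 V.
ΔV = V_B − V_A = 979 V.
W_field = −qΔV = −(7.09×10⁻⁹ C)(979 V) = -6.94×10⁻⁶ J.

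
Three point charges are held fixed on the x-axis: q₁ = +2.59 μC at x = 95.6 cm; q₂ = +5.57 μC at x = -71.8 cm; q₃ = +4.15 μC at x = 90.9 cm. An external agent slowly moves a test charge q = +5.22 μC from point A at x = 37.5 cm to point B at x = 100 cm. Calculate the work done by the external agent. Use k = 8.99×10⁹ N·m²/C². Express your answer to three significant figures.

4.24 J

For quasistatic motion the external work equals the change in potential energy: W_ext = qΔV = q(V_B − V_A).
At A: distances to the source charges are 0.581 m, 1.09 m, 0.534 m; V_A = Σ kqᵢ/rᵢ = 1.56×10⁵ V.
At B: distances to the source charges are 0.0440 m, 1.72 m, 0.0910 m; V_B = Σ kqᵢ/rᵢ = 9.68×10⁵ V.
ΔV = V_B − V_A = 8.13×10⁵ V.
W_ext = qΔV = (5.22×10⁻⁶ C)(8.13×10⁵ V) = 4.24 J.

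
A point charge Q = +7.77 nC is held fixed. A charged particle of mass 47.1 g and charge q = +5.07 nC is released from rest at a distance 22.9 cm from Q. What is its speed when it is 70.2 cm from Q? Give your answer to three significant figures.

6.65×10⁻³ m/s

Only the electrostatic force acts, so mechanical energy is conserved: ½mv² = U₁ − U₂ = kQq(1/r₁ − 1/r₂).
U₁ − U₂ = (8.99×10⁹ N·m²/C²)(7.77×10⁻⁹ C)(5.07×10⁻⁹ C)(1/0.229 − 1/0.702) = 1.04×10⁻⁶ J.
v = √(2·1.04×10⁻⁶/0.0471) = 6.65×10⁻³ m/s.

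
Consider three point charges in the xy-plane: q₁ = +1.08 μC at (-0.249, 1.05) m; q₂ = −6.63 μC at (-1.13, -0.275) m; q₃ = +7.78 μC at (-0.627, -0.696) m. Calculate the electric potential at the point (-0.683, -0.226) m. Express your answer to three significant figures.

2.24×10⁴ V

The total potential is the scalar sum of each charge's contribution, V = Σ kqᵢ/rᵢ.
Distances from the field point to each charge: r₁ = 1.35 m, r₂ = 0.450 m, r₃ = 0.473 m.
V = k[(1.08×10⁻⁶)/(1.35) + (-6.63×10⁻⁶)/(0.450) + (7.78×10⁻⁶)/(0.473)] = 2.24×10⁴ V.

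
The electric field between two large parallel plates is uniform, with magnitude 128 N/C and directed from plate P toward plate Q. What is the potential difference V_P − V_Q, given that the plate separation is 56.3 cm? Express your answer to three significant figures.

72.1 V

In a uniform field, potential decreases in the direction of E: ΔV = −E·d for a displacement d parallel to E.
Going from Q to P is a displacement of 56.3 cm opposite to the field, so V_P − V_Q = +Ed = 72.1 V.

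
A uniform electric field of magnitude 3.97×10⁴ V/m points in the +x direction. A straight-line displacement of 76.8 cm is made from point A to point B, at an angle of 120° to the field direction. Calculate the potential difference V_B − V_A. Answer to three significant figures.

1.52×10⁴ V

Only the component of displacement along E changes the potential: ΔV = −E·d·cosθ.
ΔV = −(3.97×10⁴ V/m)(0.768 m)cos120° = 1.52×10⁴ V.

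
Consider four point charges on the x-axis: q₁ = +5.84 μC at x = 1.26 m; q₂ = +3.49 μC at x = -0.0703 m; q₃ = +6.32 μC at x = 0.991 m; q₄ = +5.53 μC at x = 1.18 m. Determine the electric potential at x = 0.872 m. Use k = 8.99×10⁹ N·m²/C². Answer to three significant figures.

The total potential is the scalar sum of each charge's contribution, V = Σ kqᵢ/rᵢ.
Distances from the field point to each charge: r₁ = 0.388 m, r₂ = 0.942 m, r₃ = 0.119 m, r₄ = 0.308 m.
V = k[(5.84×10⁻⁶)/(0.388) + (3.49×10⁻⁶)/(0.942) + (6.32×10⁻⁶)/(0.119) + (5.53×10⁻⁶)/(0.308)] = 8.07×10⁵ V.

8.07×10⁵ V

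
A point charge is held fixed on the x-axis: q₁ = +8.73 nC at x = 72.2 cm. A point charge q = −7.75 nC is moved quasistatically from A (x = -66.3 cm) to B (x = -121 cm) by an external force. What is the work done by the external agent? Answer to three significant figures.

1.24×10⁻⁷ J

For quasistatic motion the external work equals the change in potential energy: W_ext = qΔV = q(V_B − V_A).
At A: distance to the source charge is 1.38 m; V_A = kq₁/r = 56.7 V.
At B: distance to the source charge is 1.93 m; V_B = kq₁/r = 40.6 V.
ΔV = V_B − V_A = -16.0 V.
W_ext = qΔV = (-7.75×10⁻⁹ C)(-16.0 V) = 1.24×10⁻⁷ J.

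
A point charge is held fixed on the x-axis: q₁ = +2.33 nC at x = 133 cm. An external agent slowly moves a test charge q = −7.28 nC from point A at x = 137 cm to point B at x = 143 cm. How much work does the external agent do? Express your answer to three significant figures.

For quasistatic motion the external work equals the change in potential energy: W_ext = qΔV = q(V_B − V_A).
At A: distance to the source charge is 0.0400 m; V_A = kq₁/r = 524 V.
At B: distance to the source charge is 0.100 m; V_B = kq₁/r = 209 V.
ΔV = V_B − V_A = -314 V.
W_ext = qΔV = (-7.28×10⁻⁹ C)(-314 V) = 2.29×10⁻⁶ J.

2.29×10⁻⁶ J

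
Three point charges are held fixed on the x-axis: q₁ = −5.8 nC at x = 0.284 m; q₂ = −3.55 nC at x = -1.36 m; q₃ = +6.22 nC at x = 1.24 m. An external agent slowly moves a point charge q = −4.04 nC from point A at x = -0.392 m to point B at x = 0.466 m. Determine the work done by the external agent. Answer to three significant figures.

For quasistatic motion the external work equals the change in potential energy: W_ext = qΔV = q(V_B − V_A).
At A: distances to the source charges are 0.676 m, 0.968 m, 1.63 m; V_A = Σ kqᵢ/rᵢ = -75.8 V.
At B: distances to the source charges are 0.182 m, 1.83 m, 0.774 m; V_B = Σ kqᵢ/rᵢ = -232 V.
ΔV = V_B − V_A = -156 V.
W_ext = qΔV = (-4.04×10⁻⁹ C)(-156 V) = 6.30×10⁻⁷ J.

6.30×10⁻⁷ J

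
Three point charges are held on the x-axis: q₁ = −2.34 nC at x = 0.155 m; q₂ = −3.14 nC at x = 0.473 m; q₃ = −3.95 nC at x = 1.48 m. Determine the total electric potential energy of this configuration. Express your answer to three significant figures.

The work to assemble the configuration equals its total potential energy, U = Σ kqᵢqⱼ/rᵢⱼ over all pairs.
Pair separations: r₁₂ = 0.318 m, r₁₃ = 1.32 m, r₂₃ = 1.01 m.
U = (2.08×10⁻⁷) + (6.27×10⁻⁸) + (1.11×10⁻⁷) = 3.81×10⁻⁷ J.

3.81×10⁻⁷ J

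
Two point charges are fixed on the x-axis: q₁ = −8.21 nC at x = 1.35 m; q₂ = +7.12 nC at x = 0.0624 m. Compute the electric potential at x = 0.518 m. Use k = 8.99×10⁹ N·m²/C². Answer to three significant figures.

The total potential is the scalar sum of each charge's contribution, V = Σ kqᵢ/rᵢ.
Distances from the field point to each charge: r₁ = 0.832 m, r₂ = 0.456 m.
V = k[(-8.21×10⁻⁹)/(0.832) + (7.12×10⁻⁹)/(0.456)] = 51.8 V.

51.8 V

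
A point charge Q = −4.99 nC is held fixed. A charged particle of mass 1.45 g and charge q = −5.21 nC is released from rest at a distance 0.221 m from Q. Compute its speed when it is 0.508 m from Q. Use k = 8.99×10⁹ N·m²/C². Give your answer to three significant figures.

0.0287 m/s

Only the electrostatic force acts, so mechanical energy is conserved: ½mv² = U₁ − U₂ = kQq(1/r₁ − 1/r₂).
U₁ − U₂ = (8.99×10⁹ N·m²/C²)(-4.99×10⁻⁹ C)(-5.21×10⁻⁹ C)(1/0.221 − 1/0.508) = 5.97×10⁻⁷ J.
v = √(2·5.97×10⁻⁷/1.45×10⁻³) = 0.0287 m/s.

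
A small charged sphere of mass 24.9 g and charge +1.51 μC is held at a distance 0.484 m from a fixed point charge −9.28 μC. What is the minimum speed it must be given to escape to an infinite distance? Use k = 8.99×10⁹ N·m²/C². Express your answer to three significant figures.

To just escape, total mechanical energy must reach zero at infinity: ½mv²_min + U = 0, so ½mv²_min = −U = |kQq|/r.
|U| = |kQq|/r = (8.99×10⁹ N·m²/C²)(9.28×10⁻⁶)(1.51×10⁻⁶)/(0.484) = 0.260 J.
v_min = √(2|U|/m) = √(2·0.260/0.0249) = 4.57 m/s.

4.57 m/s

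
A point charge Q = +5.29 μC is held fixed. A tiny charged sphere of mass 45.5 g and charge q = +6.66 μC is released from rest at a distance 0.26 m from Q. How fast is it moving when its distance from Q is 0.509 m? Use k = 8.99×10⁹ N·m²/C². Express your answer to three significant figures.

Only the electrostatic force acts, so mechanical energy is conserved: ½mv² = U₁ − U₂ = kQq(1/r₁ − 1/r₂).
U₁ − U₂ = (8.99×10⁹ N·m²/C²)(5.29×10⁻⁶ C)(6.66×10⁻⁶ C)(1/0.260 − 1/0.509) = 0.596 J.
v = √(2·0.596/0.0455) = 5.12 m/s.

5.12 m/s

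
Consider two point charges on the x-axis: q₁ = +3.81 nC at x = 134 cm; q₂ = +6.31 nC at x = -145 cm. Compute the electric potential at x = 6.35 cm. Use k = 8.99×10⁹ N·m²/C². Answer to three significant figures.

64.3 V

The total potential is the scalar sum of each charge's contribution, V = Σ kqᵢ/rᵢ.
Distances from the field point to each charge: r₁ = 1.28 m, r₂ = 1.51 m.
V = k[(3.81×10⁻⁹)/(1.28) + (6.31×10⁻⁹)/(1.51)] = 64.3 V.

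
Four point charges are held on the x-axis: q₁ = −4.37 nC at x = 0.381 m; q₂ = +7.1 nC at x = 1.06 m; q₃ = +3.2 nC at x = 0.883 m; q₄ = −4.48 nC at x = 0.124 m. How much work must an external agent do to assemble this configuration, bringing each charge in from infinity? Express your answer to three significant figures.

The work to assemble the configuration equals its total potential energy, U = Σ kqᵢqⱼ/rᵢⱼ over all pairs.
Pair separations: r₁₂ = 0.679 m, r₁₃ = 0.502 m, r₁₄ = 0.257 m, r₂₃ = 0.177 m, r₂₄ = 0.936 m, r₃₄ = 0.759 m.
Summing all 6 pair terms gives U = 7.02×10⁻⁷ J.

7.02×10⁻⁷ J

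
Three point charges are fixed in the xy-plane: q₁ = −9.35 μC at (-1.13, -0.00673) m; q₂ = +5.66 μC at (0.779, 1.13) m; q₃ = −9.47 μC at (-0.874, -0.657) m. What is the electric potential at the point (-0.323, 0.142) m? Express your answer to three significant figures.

-1.56×10⁵ V

The total potential is the scalar sum of each charge's contribution, V = Σ kqᵢ/rᵢ.
Distances from the field point to each charge: r₁ = 0.821 m, r₂ = 1.48 m, r₃ = 0.971 m.
V = k[(-9.35×10⁻⁶)/(0.821) + (5.66×10⁻⁶)/(1.48) + (-9.47×10⁻⁶)/(0.971)] = -1.56×10⁵ V.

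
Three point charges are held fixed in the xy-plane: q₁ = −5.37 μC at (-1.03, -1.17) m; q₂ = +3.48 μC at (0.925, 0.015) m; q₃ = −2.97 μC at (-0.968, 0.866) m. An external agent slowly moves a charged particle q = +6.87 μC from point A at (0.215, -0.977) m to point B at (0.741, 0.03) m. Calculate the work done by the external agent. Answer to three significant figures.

For quasistatic motion the external work equals the change in potential energy: W_ext = qΔV = q(V_B − V_A).
At A: distances to the source charges are 1.26 m, 1.22 m, 2.19 m; V_A = Σ kqᵢ/rᵢ = -2.49×10⁴ V.
At B: distances to the source charges are 2.14 m, 0.185 m, 1.90 m; V_B = Σ kqᵢ/rᵢ = 1.33×10⁵ V.
ΔV = V_B − V_A = 1.58×10⁵ V.
W_ext = qΔV = (6.87×10⁻⁶ C)(1.58×10⁵ V) = 1.08 J.

1.08 J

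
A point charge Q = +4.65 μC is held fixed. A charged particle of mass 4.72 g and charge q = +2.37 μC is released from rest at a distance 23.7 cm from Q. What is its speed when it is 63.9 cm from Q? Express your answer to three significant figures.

10.6 m/s

Only the electrostatic force acts, so mechanical energy is conserved: ½mv² = U₁ − U₂ = kQq(1/r₁ − 1/r₂).
U₁ − U₂ = (8.99×10⁹ N·m²/C²)(4.65×10⁻⁶ C)(2.37×10⁻⁶ C)(1/0.237 − 1/0.639) = 0.263 J.
v = √(2·0.263/4.72×10⁻³) = 10.6 m/s.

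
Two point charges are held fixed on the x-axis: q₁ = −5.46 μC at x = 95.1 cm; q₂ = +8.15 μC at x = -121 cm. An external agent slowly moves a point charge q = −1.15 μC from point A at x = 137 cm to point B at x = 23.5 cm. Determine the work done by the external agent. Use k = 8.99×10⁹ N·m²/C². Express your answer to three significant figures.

-0.0815 J

For quasistatic motion the external work equals the change in potential energy: W_ext = qΔV = q(V_B − V_A).
At A: distances to the source charges are 0.419 m, 2.58 m; V_A = Σ kqᵢ/rᵢ = -8.88×10⁴ V.
At B: distances to the source charges are 0.716 m, 1.44 m; V_B = Σ kqᵢ/rᵢ = -1.79×10⁴ V.
ΔV = V_B − V_A = 7.09×10⁴ V.
W_ext = qΔV = (-1.15×10⁻⁶ C)(7.09×10⁴ V) = -0.0815 J.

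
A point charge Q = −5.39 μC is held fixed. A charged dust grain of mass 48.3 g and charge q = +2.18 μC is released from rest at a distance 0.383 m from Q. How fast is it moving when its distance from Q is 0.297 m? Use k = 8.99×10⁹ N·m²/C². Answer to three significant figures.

Only the electrostatic force acts, so mechanical energy is conserved: ½mv² = U₁ − U₂ = kQq(1/r₁ − 1/r₂).
U₁ − U₂ = (8.99×10⁹ N·m²/C²)(-5.39×10⁻⁶ C)(2.18×10⁻⁶ C)(1/0.383 − 1/0.297) = 0.0799 J.
v = √(2·0.0799/0.0483) = 1.82 m/s.

1.82 m/s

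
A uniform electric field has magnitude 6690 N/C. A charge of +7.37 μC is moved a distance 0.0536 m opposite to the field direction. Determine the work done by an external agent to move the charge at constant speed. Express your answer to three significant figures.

2.64×10⁻³ J

The potential change for a displacement 0.0536 m opposite to the field direction is ΔV = +Ed = 359 V.
W_ext = qΔV = 2.64×10⁻³ J.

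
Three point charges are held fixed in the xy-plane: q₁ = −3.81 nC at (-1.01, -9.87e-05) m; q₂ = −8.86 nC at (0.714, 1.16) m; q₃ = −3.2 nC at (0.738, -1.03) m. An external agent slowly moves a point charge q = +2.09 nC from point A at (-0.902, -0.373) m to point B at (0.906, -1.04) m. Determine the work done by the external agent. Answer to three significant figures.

-1.72×10⁻⁷ J

For quasistatic motion the external work equals the change in potential energy: W_ext = qΔV = q(V_B − V_A).
At A: distances to the source charges are 0.388 m, 2.23 m, 1.77 m; V_A = Σ kqᵢ/rᵢ = -140 V.
At B: distances to the source charges are 2.18 m, 2.21 m, 0.168 m; V_B = Σ kqᵢ/rᵢ = -223 V.
ΔV = V_B − V_A = -82.4 V.
W_ext = qΔV = (2.09×10⁻⁹ C)(-82.4 V) = -1.72×10⁻⁷ J.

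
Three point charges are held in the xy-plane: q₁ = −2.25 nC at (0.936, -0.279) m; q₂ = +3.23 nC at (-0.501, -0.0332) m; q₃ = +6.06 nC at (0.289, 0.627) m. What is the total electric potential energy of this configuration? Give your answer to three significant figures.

1.60×10⁻⁸ J

The work to assemble the configuration equals its total potential energy, U = Σ kqᵢqⱼ/rᵢⱼ over all pairs.
Pair separations: r₁₂ = 1.46 m, r₁₃ = 1.11 m, r₂₃ = 1.03 m.
U = (-4.48×10⁻⁸) + (-1.10×10⁻⁷) + (1.71×10⁻⁷) = 1.60×10⁻⁸ J.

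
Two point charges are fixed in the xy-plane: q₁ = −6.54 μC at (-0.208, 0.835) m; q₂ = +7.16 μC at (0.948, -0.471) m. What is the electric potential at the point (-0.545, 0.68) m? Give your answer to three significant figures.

The total potential is the scalar sum of each charge's contribution, V = Σ kqᵢ/rᵢ.
Distances from the field point to each charge: r₁ = 0.371 m, r₂ = 1.89 m.
V = k[(-6.54×10⁻⁶)/(0.371) + (7.16×10⁻⁶)/(1.89)] = -1.24×10⁵ V.

-1.24×10⁵ V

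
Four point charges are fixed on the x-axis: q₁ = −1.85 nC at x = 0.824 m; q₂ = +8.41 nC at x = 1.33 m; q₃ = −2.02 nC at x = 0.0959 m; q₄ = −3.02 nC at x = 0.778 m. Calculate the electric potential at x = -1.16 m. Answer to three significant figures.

Electric potential is a scalar, so the contributions from each charge add algebraically: V = Σ kqᵢ/rᵢ.
Distances from the field point to each charge: r₁ = 1.98 m, r₂ = 2.49 m, r₃ = 1.26 m, r₄ = 1.94 m.
V = k[(-1.85×10⁻⁹)/(1.98) + (8.41×10⁻⁹)/(2.49) + (-2.02×10⁻⁹)/(1.26) + (-3.02×10⁻⁹)/(1.94)] = -6.49 V.

-6.49 V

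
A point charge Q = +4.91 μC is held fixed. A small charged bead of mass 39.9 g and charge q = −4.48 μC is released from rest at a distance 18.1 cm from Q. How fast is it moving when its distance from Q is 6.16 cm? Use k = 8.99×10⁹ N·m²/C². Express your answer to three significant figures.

Only the electrostatic force acts, so mechanical energy is conserved: ½mv² = U₁ − U₂ = kQq(1/r₁ − 1/r₂).
U₁ − U₂ = (8.99×10⁹ N·m²/C²)(4.91×10⁻⁶ C)(-4.48×10⁻⁶ C)(1/0.181 − 1/0.0616) = 2.12 J.
v = √(2·2.12/0.0399) = 10.3 m/s.

10.3 m/s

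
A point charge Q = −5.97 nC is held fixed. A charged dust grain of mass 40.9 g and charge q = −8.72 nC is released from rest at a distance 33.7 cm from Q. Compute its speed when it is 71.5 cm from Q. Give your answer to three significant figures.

Only the electrostatic force acts, so mechanical energy is conserved: ½mv² = U₁ − U₂ = kQq(1/r₁ − 1/r₂).
U₁ − U₂ = (8.99×10⁹ N·m²/C²)(-5.97×10⁻⁹ C)(-8.72×10⁻⁹ C)(1/0.337 − 1/0.715) = 7.34×10⁻⁷ J.
v = √(2·7.34×10⁻⁷/0.0409) = 5.99×10⁻³ m/s.

5.99×10⁻³ m/s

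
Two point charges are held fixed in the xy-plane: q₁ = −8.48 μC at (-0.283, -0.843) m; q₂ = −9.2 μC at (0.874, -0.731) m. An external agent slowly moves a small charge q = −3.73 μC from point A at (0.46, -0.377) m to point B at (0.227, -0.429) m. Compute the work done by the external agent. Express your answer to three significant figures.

For quasistatic motion the external work equals the change in potential energy: W_ext = qΔV = q(V_B − V_A).
At A: distances to the source charges are 0.877 m, 0.545 m; V_A = Σ kqᵢ/rᵢ = -2.39×10⁵ V.
At B: distances to the source charges are 0.657 m, 0.714 m; V_B = Σ kqᵢ/rᵢ = -2.32×10⁵ V.
ΔV = V_B − V_A = 6870 V.
W_ext = qΔV = (-3.73×10⁻⁶ C)(6870 V) = -0.0256 J.

-0.0256 J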